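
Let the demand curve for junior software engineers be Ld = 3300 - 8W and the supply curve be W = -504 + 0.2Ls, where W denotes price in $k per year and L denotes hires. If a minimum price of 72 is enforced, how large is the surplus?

In direct form, Ls = 2520 + 5W.
Evaluating both curves at the floor price 72 gives Ld = 2724, Ls = 2880.
Surplus = Ls - Ld = 2880 - 2724 = 156.

Surplus = 156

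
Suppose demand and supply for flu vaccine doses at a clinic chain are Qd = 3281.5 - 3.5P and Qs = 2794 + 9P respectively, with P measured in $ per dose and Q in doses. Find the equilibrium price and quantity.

P* = 39, Q* = 3145

The market clears where 3281.5 - 3.5P = 2794 + 9P. Rearranging, 12.5P = 487.5, hence P* = 39.
From the demand curve, Q* = 3281.5 - 3.5(39) = 3145.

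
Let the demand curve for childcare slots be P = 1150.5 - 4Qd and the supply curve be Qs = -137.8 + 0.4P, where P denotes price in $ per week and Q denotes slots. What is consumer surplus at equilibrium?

Consumer surplus = 30752

In direct form, Qd = 287.625 - 0.25P.
Set Qd = Qs: 287.625 - 0.25P = -137.8 + 0.4P, so 425.425 = 0.65P and P* = 654.5.
Substitute back: Q* = 287.625 - 0.25(654.5) = 124.
Demand choke price (Qd = 0): P = 287.625/0.25 = 1150.5. Consumer surplus = ½ × (1150.5 - 654.5) × 124 = 30752.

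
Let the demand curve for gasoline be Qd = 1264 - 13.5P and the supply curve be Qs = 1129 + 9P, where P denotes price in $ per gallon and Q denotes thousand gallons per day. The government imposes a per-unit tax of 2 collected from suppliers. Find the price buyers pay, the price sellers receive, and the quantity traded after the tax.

P_b = 6.8, P_s = 4.8, Q = 1172.2

The tax drives a wedge P_b - P_s = 2. Substituting P_s = P_b - 2 into supply: Qs = 1111 + 9P_b.
Market clearing requires 1264 - 13.5P_b = 1111 + 9P_b; hence 153 = 22.5P_b and P_b = 6.8.
So P_s = 4.8 and the quantity traded is Q = 1264 - 13.5(6.8) = 1172.2.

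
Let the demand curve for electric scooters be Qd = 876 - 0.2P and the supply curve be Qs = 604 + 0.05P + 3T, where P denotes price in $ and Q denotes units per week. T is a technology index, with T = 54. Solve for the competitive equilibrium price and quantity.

With T = 54, supply is Qs = 766 + 0.05P.
At equilibrium Qd = Qs, so 876 - 0.2P = 766 + 0.05P; collecting terms, 110 = 0.25P and P* = 440.
From the demand curve, Q* = 876 - 0.2(440) = 788.

P* = 440, Q* = 788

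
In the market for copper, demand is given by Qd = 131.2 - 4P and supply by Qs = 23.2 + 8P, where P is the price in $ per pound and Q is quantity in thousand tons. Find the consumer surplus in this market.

Consumer surplus = 1132.88

Equating demand and supply, 131.2 - 4P = 23.2 + 8P gives 12P = 108, so P* = 9.
Then Q* = 131.2 - 4(9) = 95.2.
Demand choke price (Qd = 0): P = 131.2/4 = 32.8. Consumer surplus = ½ × (32.8 - 9) × 95.2 = 1132.88.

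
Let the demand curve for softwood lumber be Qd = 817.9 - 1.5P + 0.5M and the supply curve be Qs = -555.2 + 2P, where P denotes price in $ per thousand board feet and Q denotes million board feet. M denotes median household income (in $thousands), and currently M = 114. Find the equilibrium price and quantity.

With M = 114, demand is Qd = 874.9 - 1.5P.
The market clears where 874.9 - 1.5P = -555.2 + 2P. Rearranging, 3.5P = 1430.1, hence P* = 408.6.
From the demand curve, Q* = 874.9 - 1.5(408.6) = 262.

P* = 408.6, Q* = 262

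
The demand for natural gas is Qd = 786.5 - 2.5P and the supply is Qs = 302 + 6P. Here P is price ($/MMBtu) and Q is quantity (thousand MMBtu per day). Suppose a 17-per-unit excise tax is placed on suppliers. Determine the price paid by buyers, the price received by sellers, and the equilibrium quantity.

Suppliers keep P_s = P_b - 17 per unit, so supply in terms of the buyer price is Qs = 200 + 6P_b.
Set Qd = Qs: 786.5 - 2.5P_b = 200 + 6P_b, so 586.5 = 8.5P_b and P_b = 69.
So P_s = 52 and the quantity traded is Q = 786.5 - 2.5(69) = 614.

P_b = 69, P_s = 52, Q = 614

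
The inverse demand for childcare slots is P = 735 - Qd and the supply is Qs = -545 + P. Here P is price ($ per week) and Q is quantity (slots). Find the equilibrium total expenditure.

Total expenditure = 60800

Solving each curve for Q: Qd = 735 - P.
Set Qd = Qs: 735 - P = -545 + P, so 1280 = 2P and P* = 640.
Plugging P* into demand: Q* = 735 - 640 = 95.
Total expenditure = P* × Q* = 640 × 95 = 60800.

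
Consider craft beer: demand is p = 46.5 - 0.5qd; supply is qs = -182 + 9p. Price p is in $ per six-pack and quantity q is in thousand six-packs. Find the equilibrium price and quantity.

p* = 25, q* = 43

Inverting to quantity form: qd = 93 - 2p.
Equating demand and supply, 93 - 2p = -182 + 9p gives 11p = 275, so p* = 25.
Plugging p* into demand: q* = 93 - 2(25) = 43.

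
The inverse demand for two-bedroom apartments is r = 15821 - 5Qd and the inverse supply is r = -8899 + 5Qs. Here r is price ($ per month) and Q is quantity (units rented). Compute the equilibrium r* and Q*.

Solving each curve for Q: Qd = 3164.2 - 0.2r and Qs = 1779.8 + 0.2r.
Equating demand and supply, 3164.2 - 0.2r = 1779.8 + 0.2r gives 0.4r = 1384.4, so r* = 3461.
Substitute back: Q* = 3164.2 - 0.2(3461) = 2472.

r* = 3461, Q* = 2472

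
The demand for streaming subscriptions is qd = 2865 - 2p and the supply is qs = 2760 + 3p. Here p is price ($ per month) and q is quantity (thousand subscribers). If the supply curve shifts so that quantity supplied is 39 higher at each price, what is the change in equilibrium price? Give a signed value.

Equating demand and supply, 2865 - 2p = 2760 + 3p gives 5p = 105, so p* = 21.
Then q* = 2865 - 2(21) = 2823.
After the shift, supply is qs = 2799 + 3p.
The new intersection has 66 = 5p, i.e. p = 13.2, q = 2838.6.
Δp = 13.2 - 21 = -7.8.

Δp = -7.8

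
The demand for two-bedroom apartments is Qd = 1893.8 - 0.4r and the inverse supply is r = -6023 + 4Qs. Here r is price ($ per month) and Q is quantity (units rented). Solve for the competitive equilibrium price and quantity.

r* = 597, Q* = 1655

In direct form, Qs = 1505.75 + 0.25r.
Set Qd = Qs: 1893.8 - 0.4r = 1505.75 + 0.25r, so 388.05 = 0.65r and r* = 597.
Substitute back: Q* = 1893.8 - 0.4(597) = 1655.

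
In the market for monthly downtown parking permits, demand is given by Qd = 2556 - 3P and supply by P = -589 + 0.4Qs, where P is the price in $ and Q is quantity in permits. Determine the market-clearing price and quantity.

P* = 197, Q* = 1965

Rewriting in direct form: Qs = 1472.5 + 2.5P.
At equilibrium Qd = Qs, so 2556 - 3P = 1472.5 + 2.5P; collecting terms, 1083.5 = 5.5P and P* = 197.
From the demand curve, Q* = 2556 - 3(197) = 1965.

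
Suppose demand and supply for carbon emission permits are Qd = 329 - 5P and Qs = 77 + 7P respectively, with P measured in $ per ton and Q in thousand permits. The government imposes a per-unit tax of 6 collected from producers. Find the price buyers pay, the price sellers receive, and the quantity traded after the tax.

Producers keep P_s = P_b - 6 per unit, so supply in terms of the buyer price is Qs = 35 + 7P_b.
Market clearing requires 329 - 5P_b = 35 + 7P_b; hence 294 = 12P_b and P_b = 24.5.
Then P_s = 24.5 - 6 = 18.5 and Q = 329 - 5(24.5) = 206.5.

P_b = 24.5, P_s = 18.5, Q = 206.5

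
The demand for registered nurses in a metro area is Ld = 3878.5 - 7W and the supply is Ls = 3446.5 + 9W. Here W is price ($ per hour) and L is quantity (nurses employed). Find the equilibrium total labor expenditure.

Total labor expenditure = 99616.5

Set Ld = Ls: 3878.5 - 7W = 3446.5 + 9W, so 432 = 16W and W* = 27.
Plugging W* into demand: L* = 3878.5 - 7(27) = 3689.5.
Total labor expenditure = W* × L* = 27 × 3689.5 = 99616.5.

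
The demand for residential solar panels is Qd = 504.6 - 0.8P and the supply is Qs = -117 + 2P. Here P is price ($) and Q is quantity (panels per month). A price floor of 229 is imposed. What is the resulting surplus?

Surplus = 19.6

Evaluating both curves at the floor price 229 gives Qd = 321.4, Qs = 341.
Surplus = Qs - Qd = 341 - 321.4 = 19.6.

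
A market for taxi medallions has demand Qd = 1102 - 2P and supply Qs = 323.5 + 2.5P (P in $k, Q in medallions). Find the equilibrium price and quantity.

P* = 173, Q* = 756

Set Qd = Qs: 1102 - 2P = 323.5 + 2.5P, so 778.5 = 4.5P and P* = 173.
Plugging P* into demand: Q* = 1102 - 2(173) = 756.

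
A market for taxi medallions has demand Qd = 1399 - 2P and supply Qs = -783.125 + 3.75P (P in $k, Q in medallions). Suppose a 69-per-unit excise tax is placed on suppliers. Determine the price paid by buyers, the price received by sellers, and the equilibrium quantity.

P_b = 424.5, P_s = 355.5, Q = 550

The tax drives a wedge P_b - P_s = 69. Substituting P_s = P_b - 69 into supply: Qs = -1041.875 + 3.75P_b.
Equate demand and the shifted supply: 1399 - 2P_b = -1041.875 + 3.75P_b, giving 5.75P_b = 2440.875, so P_b = 424.5.
Then P_s = 424.5 - 69 = 355.5 and Q = 1399 - 2(424.5) = 550.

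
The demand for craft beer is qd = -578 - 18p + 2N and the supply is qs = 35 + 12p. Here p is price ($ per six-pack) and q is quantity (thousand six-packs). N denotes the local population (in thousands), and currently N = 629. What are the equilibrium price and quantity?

p* = 21.5, q* = 293

With N = 629, demand is qd = 680 - 18p.
Equating demand and supply, 680 - 18p = 35 + 12p gives 30p = 645, so p* = 21.5.
Plugging p* into demand: q* = 680 - 18(21.5) = 293.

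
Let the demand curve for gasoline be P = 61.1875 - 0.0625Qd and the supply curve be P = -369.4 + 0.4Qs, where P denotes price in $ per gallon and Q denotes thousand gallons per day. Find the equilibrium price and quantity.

P* = 3, Q* = 931

Inverting to quantity form: Qd = 979 - 16P and Qs = 923.5 + 2.5P.
The market clears where 979 - 16P = 923.5 + 2.5P. Rearranging, 18.5P = 55.5, hence P* = 3.
Then Q* = 979 - 16(3) = 931.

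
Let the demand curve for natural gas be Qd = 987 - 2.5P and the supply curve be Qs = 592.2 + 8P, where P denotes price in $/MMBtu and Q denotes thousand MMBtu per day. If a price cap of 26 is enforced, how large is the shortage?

With P fixed at 26, quantity demanded is 922 and quantity supplied is 800.2.
Shortage = Qd - Qs = 922 - 800.2 = 121.8.

Shortage = 121.8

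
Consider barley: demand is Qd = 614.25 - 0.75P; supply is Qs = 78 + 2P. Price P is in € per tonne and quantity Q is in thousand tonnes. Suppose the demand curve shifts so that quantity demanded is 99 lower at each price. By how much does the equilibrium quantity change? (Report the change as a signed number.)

ΔQ = -72

Equating demand and supply, 614.25 - 0.75P = 78 + 2P gives 2.75P = 536.25, so P* = 195.
From the demand curve, Q* = 614.25 - 0.75(195) = 468.
After the shift, demand is Qd = 515.25 - 0.75P.
New equilibrium: 437.25 = 2.75P, so P = 159 and Q = 396.
ΔQ = 396 - 468 = -72.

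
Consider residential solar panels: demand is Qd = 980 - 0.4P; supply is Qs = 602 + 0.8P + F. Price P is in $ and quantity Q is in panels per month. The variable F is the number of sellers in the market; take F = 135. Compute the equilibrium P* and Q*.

P* = 202.5, Q* = 899

With F = 135, supply is Qs = 737 + 0.8P.
Set Qd = Qs: 980 - 0.4P = 737 + 0.8P, so 243 = 1.2P and P* = 202.5.
Plugging P* into demand: Q* = 980 - 0.4(202.5) = 899.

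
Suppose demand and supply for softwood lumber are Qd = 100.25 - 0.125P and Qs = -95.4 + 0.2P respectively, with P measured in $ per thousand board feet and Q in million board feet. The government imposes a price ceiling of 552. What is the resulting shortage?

At P = 552: Qd = 31.25 and Qs = 15.
Shortage = Qd - Qs = 31.25 - 15 = 16.25.

Shortage = 16.25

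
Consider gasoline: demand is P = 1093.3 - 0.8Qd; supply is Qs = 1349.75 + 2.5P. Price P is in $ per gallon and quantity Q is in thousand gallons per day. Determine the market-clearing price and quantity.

P* = 4.5, Q* = 1361

In direct form, Qd = 1366.625 - 1.25P.
Set Qd = Qs: 1366.625 - 1.25P = 1349.75 + 2.5P, so 16.875 = 3.75P and P* = 4.5.
Then Q* = 1366.625 - 1.25(4.5) = 1361.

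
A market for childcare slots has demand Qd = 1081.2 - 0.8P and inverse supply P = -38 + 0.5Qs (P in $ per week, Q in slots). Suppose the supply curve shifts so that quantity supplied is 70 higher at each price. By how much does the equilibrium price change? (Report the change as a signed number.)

ΔP = -25

Inverting to quantity form: Qs = 76 + 2P.
At equilibrium Qd = Qs, so 1081.2 - 0.8P = 76 + 2P; collecting terms, 1005.2 = 2.8P and P* = 359.
Then Q* = 1081.2 - 0.8(359) = 794.
After the shift, supply is Qs = 146 + 2P.
The new intersection has 935.2 = 2.8P, i.e. P = 334, Q = 814.
ΔP = 334 - 359 = -25.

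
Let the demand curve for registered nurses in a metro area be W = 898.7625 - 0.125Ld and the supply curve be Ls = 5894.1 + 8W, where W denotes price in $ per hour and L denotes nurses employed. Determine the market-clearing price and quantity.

In direct form, Ld = 7190.1 - 8W.
Equating demand and supply, 7190.1 - 8W = 5894.1 + 8W gives 16W = 1296, so W* = 81.
Substitute back: L* = 7190.1 - 8(81) = 6542.1.

W* = 81, L* = 6542.1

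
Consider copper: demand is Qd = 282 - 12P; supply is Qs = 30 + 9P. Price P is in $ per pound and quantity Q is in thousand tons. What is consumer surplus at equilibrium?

Equating demand and supply, 282 - 12P = 30 + 9P gives 21P = 252, so P* = 12.
From the demand curve, Q* = 282 - 12(12) = 138.
Demand choke price (Qd = 0): P = 282/12 = 23.5. Consumer surplus = ½ × (23.5 - 12) × 138 = 793.5.

Consumer surplus = 793.5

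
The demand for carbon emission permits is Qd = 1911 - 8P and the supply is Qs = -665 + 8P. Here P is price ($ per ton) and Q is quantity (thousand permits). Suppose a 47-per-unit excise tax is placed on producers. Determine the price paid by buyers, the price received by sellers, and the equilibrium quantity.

P_b = 184.5, P_s = 137.5, Q = 435

Producers keep P_s = P_b - 47 per unit, so supply in terms of the buyer price is Qs = -1041 + 8P_b.
Set Qd = Qs: 1911 - 8P_b = -1041 + 8P_b, so 2952 = 16P_b and P_b = 184.5.
Then P_s = 184.5 - 47 = 137.5 and Q = 1911 - 8(184.5) = 435.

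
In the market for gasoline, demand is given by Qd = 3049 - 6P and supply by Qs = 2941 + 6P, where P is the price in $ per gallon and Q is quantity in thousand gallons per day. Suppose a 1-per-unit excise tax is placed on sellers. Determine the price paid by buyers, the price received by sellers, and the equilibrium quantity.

P_b = 9.5, P_s = 8.5, Q = 2992

Sellers keep P_s = P_b - 1 per unit, so supply in terms of the buyer price is Qs = 2935 + 6P_b.
Set Qd = Qs: 3049 - 6P_b = 2935 + 6P_b, so 114 = 12P_b and P_b = 9.5.
Then P_s = 9.5 - 1 = 8.5 and Q = 3049 - 6(9.5) = 2992.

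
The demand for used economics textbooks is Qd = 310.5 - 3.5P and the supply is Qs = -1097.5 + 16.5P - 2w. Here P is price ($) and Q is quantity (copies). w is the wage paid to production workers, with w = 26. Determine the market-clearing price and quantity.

P* = 73, Q* = 55

With w = 26, supply is Qs = -1149.5 + 16.5P.
The market clears where 310.5 - 3.5P = -1149.5 + 16.5P. Rearranging, 20P = 1460, hence P* = 73.
Plugging P* into demand: Q* = 310.5 - 3.5(73) = 55.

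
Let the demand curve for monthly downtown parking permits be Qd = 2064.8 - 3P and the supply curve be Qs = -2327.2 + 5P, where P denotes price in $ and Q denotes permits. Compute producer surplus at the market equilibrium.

Producer surplus = 17455.684

The market clears where 2064.8 - 3P = -2327.2 + 5P. Rearranging, 8P = 4392, hence P* = 549.
Plugging P* into demand: Q* = 2064.8 - 3(549) = 417.8.
Supply choke price (Qs = 0): P = 465.44. Producer surplus = ½ × (549 - 465.44) × 417.8 = 17455.684.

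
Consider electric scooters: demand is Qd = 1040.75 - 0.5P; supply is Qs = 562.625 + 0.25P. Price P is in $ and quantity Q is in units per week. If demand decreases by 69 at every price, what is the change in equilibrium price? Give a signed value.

ΔP = -92

Set Qd = Qs: 1040.75 - 0.5P = 562.625 + 0.25P, so 478.125 = 0.75P and P* = 637.5.
From the demand curve, Q* = 1040.75 - 0.5(637.5) = 722.
After the shift, demand is Qd = 971.75 - 0.5P.
New equilibrium: 409.125 = 0.75P, so P = 545.5 and Q = 699.
ΔP = 545.5 - 637.5 = -92.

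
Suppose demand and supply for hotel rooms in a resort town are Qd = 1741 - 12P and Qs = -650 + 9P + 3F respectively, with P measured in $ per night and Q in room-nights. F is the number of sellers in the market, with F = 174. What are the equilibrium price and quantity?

P* = 89, Q* = 673

With F = 174, supply is Qs = -128 + 9P.
Equating demand and supply, 1741 - 12P = -128 + 9P gives 21P = 1869, so P* = 89.
Substitute back: Q* = 1741 - 12(89) = 673.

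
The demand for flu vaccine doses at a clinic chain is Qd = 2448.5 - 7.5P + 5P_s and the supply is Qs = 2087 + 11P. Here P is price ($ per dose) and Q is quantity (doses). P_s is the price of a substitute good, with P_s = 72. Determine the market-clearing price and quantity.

With P_s = 72, demand is Qd = 2808.5 - 7.5P.
At equilibrium Qd = Qs, so 2808.5 - 7.5P = 2087 + 11P; collecting terms, 721.5 = 18.5P and P* = 39.
From the demand curve, Q* = 2808.5 - 7.5(39) = 2516.

P* = 39, Q* = 2516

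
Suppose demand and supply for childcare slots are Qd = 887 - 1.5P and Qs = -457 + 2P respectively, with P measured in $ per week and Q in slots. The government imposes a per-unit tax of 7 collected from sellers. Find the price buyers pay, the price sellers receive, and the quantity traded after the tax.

With a tax of 7 on sellers, they supply based on the net price P_s = P_b - 7, so Qs = -471 + 2P_b.
Equate demand and the shifted supply: 887 - 1.5P_b = -471 + 2P_b, giving 3.5P_b = 1358, so P_b = 388.
Then P_s = 388 - 7 = 381 and Q = 887 - 1.5(388) = 305.

P_b = 388, P_s = 381, Q = 305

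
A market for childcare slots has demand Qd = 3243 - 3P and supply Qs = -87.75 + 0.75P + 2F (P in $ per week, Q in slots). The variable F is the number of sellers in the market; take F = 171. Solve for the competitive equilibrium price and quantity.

P* = 797, Q* = 852

With F = 171, supply is Qs = 254.25 + 0.75P.
Set Qd = Qs: 3243 - 3P = 254.25 + 0.75P, so 2988.75 = 3.75P and P* = 797.
Then Q* = 3243 - 3(797) = 852.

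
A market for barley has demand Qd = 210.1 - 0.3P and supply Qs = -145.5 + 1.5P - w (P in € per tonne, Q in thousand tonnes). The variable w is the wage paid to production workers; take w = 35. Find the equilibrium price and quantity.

With w = 35, supply is Qs = -180.5 + 1.5P.
Set Qd = Qs: 210.1 - 0.3P = -180.5 + 1.5P, so 390.6 = 1.8P and P* = 217.
Plugging P* into demand: Q* = 210.1 - 0.3(217) = 145.

P* = 217, Q* = 145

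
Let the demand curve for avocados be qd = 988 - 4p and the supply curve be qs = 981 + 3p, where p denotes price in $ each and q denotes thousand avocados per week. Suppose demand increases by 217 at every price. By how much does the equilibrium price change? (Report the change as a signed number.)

Δp = 31

Set qd = qs: 988 - 4p = 981 + 3p, so 7 = 7p and p* = 1.
Substitute back: q* = 988 - 4(1) = 984.
After the shift, demand is qd = 1205 - 4p.
The new intersection has 224 = 7p, i.e. p = 32, q = 1077.
Δp = 32 - 1 = 31.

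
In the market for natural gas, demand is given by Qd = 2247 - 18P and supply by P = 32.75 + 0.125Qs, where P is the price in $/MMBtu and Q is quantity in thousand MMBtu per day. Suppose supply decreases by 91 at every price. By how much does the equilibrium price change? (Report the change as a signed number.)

ΔP = 3.5

Rewriting in direct form: Qs = -262 + 8P.
Set Qd = Qs: 2247 - 18P = -262 + 8P, so 2509 = 26P and P* = 96.5.
Substitute back: Q* = 2247 - 18(96.5) = 510.
After the shift, supply is Qs = -353 + 8P.
New equilibrium: 2600 = 26P, so P = 100 and Q = 447.
ΔP = 100 - 96.5 = 3.5.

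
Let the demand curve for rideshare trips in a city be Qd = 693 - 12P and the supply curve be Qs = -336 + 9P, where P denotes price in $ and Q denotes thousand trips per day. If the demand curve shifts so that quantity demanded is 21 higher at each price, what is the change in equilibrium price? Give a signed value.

The market clears where 693 - 12P = -336 + 9P. Rearranging, 21P = 1029, hence P* = 49.
Plugging P* into demand: Q* = 693 - 12(49) = 105.
After the shift, demand is Qd = 714 - 12P.
Re-solving, 21P = 1050 gives P = 50 and Q = 114.
ΔP = 50 - 49 = 1.

ΔP = 1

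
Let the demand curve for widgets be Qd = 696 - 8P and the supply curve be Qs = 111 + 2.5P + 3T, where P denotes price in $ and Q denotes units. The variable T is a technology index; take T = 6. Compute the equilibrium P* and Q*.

With T = 6, supply is Qs = 129 + 2.5P.
The market clears where 696 - 8P = 129 + 2.5P. Rearranging, 10.5P = 567, hence P* = 54.
Plugging P* into demand: Q* = 696 - 8(54) = 264.

P* = 54, Q* = 264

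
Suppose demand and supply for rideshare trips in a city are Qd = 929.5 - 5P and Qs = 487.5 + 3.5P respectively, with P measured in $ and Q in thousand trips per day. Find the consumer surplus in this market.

Consumer surplus = 44823.025

Equating demand and supply, 929.5 - 5P = 487.5 + 3.5P gives 8.5P = 442, so P* = 52.
From the demand curve, Q* = 929.5 - 5(52) = 669.5.
Demand choke price (Qd = 0): P = 929.5/5 = 185.9. Consumer surplus = ½ × (185.9 - 52) × 669.5 = 44823.025.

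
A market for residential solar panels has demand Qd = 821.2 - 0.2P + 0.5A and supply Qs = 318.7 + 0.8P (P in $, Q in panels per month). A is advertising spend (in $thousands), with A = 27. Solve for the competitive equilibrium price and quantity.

P* = 516, Q* = 731.5

With A = 27, demand is Qd = 834.7 - 0.2P.
At equilibrium Qd = Qs, so 834.7 - 0.2P = 318.7 + 0.8P; collecting terms, 516 = P and P* = 516.
Substitute back: Q* = 834.7 - 0.2(516) = 731.5.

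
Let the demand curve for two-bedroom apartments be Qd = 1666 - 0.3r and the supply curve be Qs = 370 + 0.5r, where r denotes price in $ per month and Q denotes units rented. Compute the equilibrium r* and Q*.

At equilibrium Qd = Qs, so 1666 - 0.3r = 370 + 0.5r; collecting terms, 1296 = 0.8r and r* = 1620.
Substitute back: Q* = 1666 - 0.3(1620) = 1180.

r* = 1620, Q* = 1180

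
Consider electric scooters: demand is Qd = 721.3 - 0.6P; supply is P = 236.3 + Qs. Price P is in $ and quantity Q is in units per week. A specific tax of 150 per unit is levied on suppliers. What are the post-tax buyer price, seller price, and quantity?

P_b = 692.25, P_s = 542.25, Q = 305.95

In direct form, Qs = -236.3 + P.
The tax drives a wedge P_b - P_s = 150. Substituting P_s = P_b - 150 into supply: Qs = -386.3 + P_b.
Market clearing requires 721.3 - 0.6P_b = -386.3 + P_b; hence 1107.6 = 1.6P_b and P_b = 692.25.
So P_s = 542.25 and the quantity traded is Q = 721.3 - 0.6(692.25) = 305.95.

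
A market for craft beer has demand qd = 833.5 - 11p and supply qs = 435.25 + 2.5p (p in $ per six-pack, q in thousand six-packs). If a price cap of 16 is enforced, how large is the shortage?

Evaluating both curves at the ceiling price 16 gives qd = 657.5, qs = 475.25.
Shortage = qd - qs = 657.5 - 475.25 = 182.25.

Shortage = 182.25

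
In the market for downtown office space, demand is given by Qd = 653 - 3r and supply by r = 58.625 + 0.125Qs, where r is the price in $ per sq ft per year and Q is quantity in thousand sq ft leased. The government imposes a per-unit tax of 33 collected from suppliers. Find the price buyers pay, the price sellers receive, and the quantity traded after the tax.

r_b = 126, r_s = 93, Q = 275

Inverting to quantity form: Qs = -469 + 8r.
Suppliers keep r_s = r_b - 33 per unit, so supply in terms of the buyer price is Qs = -733 + 8r_b.
Market clearing requires 653 - 3r_b = -733 + 8r_b; hence 1386 = 11r_b and r_b = 126.
Then r_s = 126 - 33 = 93 and Q = 653 - 3(126) = 275.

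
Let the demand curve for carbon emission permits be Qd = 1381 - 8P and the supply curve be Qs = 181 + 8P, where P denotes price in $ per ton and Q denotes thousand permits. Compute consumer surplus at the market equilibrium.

Equating demand and supply, 1381 - 8P = 181 + 8P gives 16P = 1200, so P* = 75.
Substitute back: Q* = 1381 - 8(75) = 781.
Demand choke price (Qd = 0): P = 1381/8 = 172.625. Consumer surplus = ½ × (172.625 - 75) × 781 = 38122.5625.

Consumer surplus = 38122.5625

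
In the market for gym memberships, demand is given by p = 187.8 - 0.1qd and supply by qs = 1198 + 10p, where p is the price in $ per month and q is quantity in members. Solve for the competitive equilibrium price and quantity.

Solving each curve for q: qd = 1878 - 10p.
At equilibrium qd = qs, so 1878 - 10p = 1198 + 10p; collecting terms, 680 = 20p and p* = 34.
Substitute back: q* = 1878 - 10(34) = 1538.

p* = 34, q* = 1538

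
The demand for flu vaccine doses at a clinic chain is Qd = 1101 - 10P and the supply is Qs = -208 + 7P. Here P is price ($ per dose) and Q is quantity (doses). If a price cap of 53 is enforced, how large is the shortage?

With P fixed at 53, quantity demanded is 571 and quantity supplied is 163.
Shortage = Qd - Qs = 571 - 163 = 408.

Shortage = 408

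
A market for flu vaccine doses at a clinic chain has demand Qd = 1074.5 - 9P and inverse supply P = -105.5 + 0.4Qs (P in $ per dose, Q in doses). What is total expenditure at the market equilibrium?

Total expenditure = 31020

Rewriting in direct form: Qs = 263.75 + 2.5P.
At equilibrium Qd = Qs, so 1074.5 - 9P = 263.75 + 2.5P; collecting terms, 810.75 = 11.5P and P* = 70.5.
Substitute back: Q* = 1074.5 - 9(70.5) = 440.
Total expenditure = P* × Q* = 70.5 × 440 = 31020.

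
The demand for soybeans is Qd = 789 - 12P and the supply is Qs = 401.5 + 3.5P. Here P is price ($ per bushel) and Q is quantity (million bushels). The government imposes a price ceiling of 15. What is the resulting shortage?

At P = 15: Qd = 609 and Qs = 454.
Shortage = Qd - Qs = 609 - 454 = 155.

Shortage = 155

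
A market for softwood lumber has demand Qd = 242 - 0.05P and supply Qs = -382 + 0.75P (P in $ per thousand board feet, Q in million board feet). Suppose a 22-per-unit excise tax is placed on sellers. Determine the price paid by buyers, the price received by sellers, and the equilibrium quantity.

With a tax of 22 on sellers, they supply based on the net price P_s = P_b - 22, so Qs = -398.5 + 0.75P_b.
Set Qd = Qs: 242 - 0.05P_b = -398.5 + 0.75P_b, so 640.5 = 0.8P_b and P_b = 800.625.
So P_s = 778.625 and the quantity traded is Q = 242 - 0.05(800.625) = 201.96875.

P_b = 800.625, P_s = 778.625, Q = 201.96875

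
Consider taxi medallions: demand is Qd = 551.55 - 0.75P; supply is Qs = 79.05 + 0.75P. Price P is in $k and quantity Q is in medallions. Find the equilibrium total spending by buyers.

The market clears where 551.55 - 0.75P = 79.05 + 0.75P. Rearranging, 1.5P = 472.5, hence P* = 315.
Plugging P* into demand: Q* = 551.55 - 0.75(315) = 315.3.
Total spending by buyers = P* × Q* = 315 × 315.3 = 99319.5.

Total spending by buyers = 99319.5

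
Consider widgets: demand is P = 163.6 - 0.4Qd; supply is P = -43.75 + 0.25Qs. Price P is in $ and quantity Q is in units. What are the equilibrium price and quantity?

In direct form, Qd = 409 - 2.5P and Qs = 175 + 4P.
Equating demand and supply, 409 - 2.5P = 175 + 4P gives 6.5P = 234, so P* = 36.
From the demand curve, Q* = 409 - 2.5(36) = 319.

P* = 36, Q* = 319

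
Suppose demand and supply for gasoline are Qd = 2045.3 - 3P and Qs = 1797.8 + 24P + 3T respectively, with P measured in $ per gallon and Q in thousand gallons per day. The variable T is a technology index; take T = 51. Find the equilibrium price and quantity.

P* = 3.5, Q* = 2034.8

With T = 51, supply is Qs = 1950.8 + 24P.
The market clears where 2045.3 - 3P = 1950.8 + 24P. Rearranging, 27P = 94.5, hence P* = 3.5.
Plugging P* into demand: Q* = 2045.3 - 3(3.5) = 2034.8.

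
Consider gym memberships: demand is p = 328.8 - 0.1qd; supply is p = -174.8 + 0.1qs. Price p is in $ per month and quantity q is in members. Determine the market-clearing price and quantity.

In direct form, qd = 3288 - 10p and qs = 1748 + 10p.
At equilibrium qd = qs, so 3288 - 10p = 1748 + 10p; collecting terms, 1540 = 20p and p* = 77.
Plugging p* into demand: q* = 3288 - 10(77) = 2518.

p* = 77, q* = 2518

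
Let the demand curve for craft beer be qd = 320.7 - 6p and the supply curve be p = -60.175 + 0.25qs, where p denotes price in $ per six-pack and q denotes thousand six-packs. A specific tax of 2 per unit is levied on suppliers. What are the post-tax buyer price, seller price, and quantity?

p_b = 8.8, p_s = 6.8, q = 267.9

In direct form, qs = 240.7 + 4p.
With a tax of 2 on suppliers, they supply based on the net price p_s = p_b - 2, so qs = 232.7 + 4p_b.
Set qd = qs: 320.7 - 6p_b = 232.7 + 4p_b, so 88 = 10p_b and p_b = 8.8.
So p_s = 6.8 and the quantity traded is q = 320.7 - 6(8.8) = 267.9.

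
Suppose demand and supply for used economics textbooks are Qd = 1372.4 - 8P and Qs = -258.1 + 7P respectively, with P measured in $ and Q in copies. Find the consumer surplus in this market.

Equating demand and supply, 1372.4 - 8P = -258.1 + 7P gives 15P = 1630.5, so P* = 108.7.
Substitute back: Q* = 1372.4 - 8(108.7) = 502.8.
Demand choke price (Qd = 0): P = 1372.4/8 = 171.55. Consumer surplus = ½ × (171.55 - 108.7) × 502.8 = 15800.49.

Consumer surplus = 15800.49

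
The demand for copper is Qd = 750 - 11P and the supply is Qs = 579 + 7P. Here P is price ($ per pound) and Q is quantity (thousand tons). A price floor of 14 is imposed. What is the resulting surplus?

With P fixed at 14, quantity demanded is 596 and quantity supplied is 677.
Surplus = Qs - Qd = 677 - 596 = 81.

Surplus = 81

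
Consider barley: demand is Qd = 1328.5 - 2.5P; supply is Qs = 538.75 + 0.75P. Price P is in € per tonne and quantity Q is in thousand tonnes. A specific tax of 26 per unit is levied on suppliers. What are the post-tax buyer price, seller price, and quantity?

Suppliers keep P_s = P_b - 26 per unit, so supply in terms of the buyer price is Qs = 519.25 + 0.75P_b.
Market clearing requires 1328.5 - 2.5P_b = 519.25 + 0.75P_b; hence 809.25 = 3.25P_b and P_b = 249.
Then P_s = 249 - 26 = 223 and Q = 1328.5 - 2.5(249) = 706.

P_b = 249, P_s = 223, Q = 706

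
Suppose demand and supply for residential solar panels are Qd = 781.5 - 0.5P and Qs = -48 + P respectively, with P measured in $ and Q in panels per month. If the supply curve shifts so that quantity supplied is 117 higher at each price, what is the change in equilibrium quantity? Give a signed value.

At equilibrium Qd = Qs, so 781.5 - 0.5P = -48 + P; collecting terms, 829.5 = 1.5P and P* = 553.
Substitute back: Q* = 781.5 - 0.5(553) = 505.
After the shift, supply is Qs = 69 + P.
Re-solving, 1.5P = 712.5 gives P = 475 and Q = 544.
ΔQ = 544 - 505 = 39.

ΔQ = 39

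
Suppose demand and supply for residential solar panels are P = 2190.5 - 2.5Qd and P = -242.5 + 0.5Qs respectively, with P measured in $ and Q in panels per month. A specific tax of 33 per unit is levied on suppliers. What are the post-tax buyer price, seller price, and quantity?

P_b = 190.5, P_s = 157.5, Q = 800

Inverting to quantity form: Qd = 876.2 - 0.4P and Qs = 485 + 2P.
Suppliers keep P_s = P_b - 33 per unit, so supply in terms of the buyer price is Qs = 419 + 2P_b.
Market clearing requires 876.2 - 0.4P_b = 419 + 2P_b; hence 457.2 = 2.4P_b and P_b = 190.5.
So P_s = 157.5 and the quantity traded is Q = 876.2 - 0.4(190.5) = 800.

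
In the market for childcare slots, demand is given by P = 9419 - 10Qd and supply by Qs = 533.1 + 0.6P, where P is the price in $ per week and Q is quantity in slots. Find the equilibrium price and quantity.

P* = 584, Q* = 883.5

In direct form, Qd = 941.9 - 0.1P.
At equilibrium Qd = Qs, so 941.9 - 0.1P = 533.1 + 0.6P; collecting terms, 408.8 = 0.7P and P* = 584.
Then Q* = 941.9 - 0.1(584) = 883.5.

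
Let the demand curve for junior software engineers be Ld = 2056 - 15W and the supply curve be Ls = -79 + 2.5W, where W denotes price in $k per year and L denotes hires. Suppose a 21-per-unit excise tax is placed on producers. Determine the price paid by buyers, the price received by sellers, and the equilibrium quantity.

W_b = 125, W_s = 104, L = 181

With a tax of 21 on producers, they supply based on the net price W_s = W_b - 21, so Ls = -131.5 + 2.5W_b.
Set Ld = Ls: 2056 - 15W_b = -131.5 + 2.5W_b, so 2187.5 = 17.5W_b and W_b = 125.
So W_s = 104 and the quantity traded is L = 2056 - 15(125) = 181.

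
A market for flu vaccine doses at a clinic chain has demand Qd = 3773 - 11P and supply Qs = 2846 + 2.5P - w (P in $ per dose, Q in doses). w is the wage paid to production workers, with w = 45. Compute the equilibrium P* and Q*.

With w = 45, supply is Qs = 2801 + 2.5P.
Set Qd = Qs: 3773 - 11P = 2801 + 2.5P, so 972 = 13.5P and P* = 72.
Then Q* = 3773 - 11(72) = 2981.

P* = 72, Q* = 2981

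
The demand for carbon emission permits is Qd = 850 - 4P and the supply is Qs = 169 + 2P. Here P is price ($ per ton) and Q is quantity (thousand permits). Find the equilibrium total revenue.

Equating demand and supply, 850 - 4P = 169 + 2P gives 6P = 681, so P* = 113.5.
From the demand curve, Q* = 850 - 4(113.5) = 396.
Total revenue = P* × Q* = 113.5 × 396 = 44946.

Total revenue = 44946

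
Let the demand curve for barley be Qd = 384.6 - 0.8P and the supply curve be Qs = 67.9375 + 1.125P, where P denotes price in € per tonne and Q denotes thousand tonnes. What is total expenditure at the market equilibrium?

Total expenditure = 41618.5

The market clears where 384.6 - 0.8P = 67.9375 + 1.125P. Rearranging, 1.925P = 316.6625, hence P* = 164.5.
Then Q* = 384.6 - 0.8(164.5) = 253.
Total expenditure = P* × Q* = 164.5 × 253 = 41618.5.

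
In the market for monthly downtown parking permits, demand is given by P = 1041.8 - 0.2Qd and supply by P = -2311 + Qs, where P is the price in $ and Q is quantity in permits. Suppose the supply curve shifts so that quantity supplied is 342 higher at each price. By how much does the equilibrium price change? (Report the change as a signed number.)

ΔP = -57

Solving each curve for Q: Qd = 5209 - 5P and Qs = 2311 + P.
Set Qd = Qs: 5209 - 5P = 2311 + P, so 2898 = 6P and P* = 483.
Then Q* = 5209 - 5(483) = 2794.
After the shift, supply is Qs = 2653 + P.
Re-solving, 6P = 2556 gives P = 426 and Q = 3079.
ΔP = 426 - 483 = -57.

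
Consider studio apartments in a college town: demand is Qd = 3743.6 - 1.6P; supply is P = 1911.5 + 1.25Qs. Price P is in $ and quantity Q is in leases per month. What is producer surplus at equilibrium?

Producer surplus = 32604.1

In direct form, Qs = -1529.2 + 0.8P.
At equilibrium Qd = Qs, so 3743.6 - 1.6P = -1529.2 + 0.8P; collecting terms, 5272.8 = 2.4P and P* = 2197.
From the demand curve, Q* = 3743.6 - 1.6(2197) = 228.4.
Supply choke price (Qs = 0): P = 1911.5. Producer surplus = ½ × (2197 - 1911.5) × 228.4 = 32604.1.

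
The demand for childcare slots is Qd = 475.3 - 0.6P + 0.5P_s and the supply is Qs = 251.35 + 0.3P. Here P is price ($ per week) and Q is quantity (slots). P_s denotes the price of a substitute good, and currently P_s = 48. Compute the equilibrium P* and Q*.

P* = 275.5, Q* = 334

With P_s = 48, demand is Qd = 499.3 - 0.6P.
Equating demand and supply, 499.3 - 0.6P = 251.35 + 0.3P gives 0.9P = 247.95, so P* = 275.5.
Then Q* = 499.3 - 0.6(275.5) = 334.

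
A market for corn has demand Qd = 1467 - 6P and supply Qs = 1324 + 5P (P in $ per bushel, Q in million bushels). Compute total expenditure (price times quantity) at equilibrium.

Equating demand and supply, 1467 - 6P = 1324 + 5P gives 11P = 143, so P* = 13.
Substitute back: Q* = 1467 - 6(13) = 1389.
Total expenditure = P* × Q* = 13 × 1389 = 18057.

Total expenditure = 18057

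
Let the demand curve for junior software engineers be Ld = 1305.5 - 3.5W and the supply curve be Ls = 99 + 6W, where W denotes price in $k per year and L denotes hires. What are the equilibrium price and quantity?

At equilibrium Ld = Ls, so 1305.5 - 3.5W = 99 + 6W; collecting terms, 1206.5 = 9.5W and W* = 127.
Substitute back: L* = 1305.5 - 3.5(127) = 861.

W* = 127, L* = 861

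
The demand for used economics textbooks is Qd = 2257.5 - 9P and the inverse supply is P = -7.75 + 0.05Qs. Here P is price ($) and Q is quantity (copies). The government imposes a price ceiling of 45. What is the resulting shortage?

Shortage = 797.5

Rewriting in direct form: Qs = 155 + 20P.
With P fixed at 45, quantity demanded is 1852.5 and quantity supplied is 1055.
Shortage = Qd - Qs = 1852.5 - 1055 = 797.5.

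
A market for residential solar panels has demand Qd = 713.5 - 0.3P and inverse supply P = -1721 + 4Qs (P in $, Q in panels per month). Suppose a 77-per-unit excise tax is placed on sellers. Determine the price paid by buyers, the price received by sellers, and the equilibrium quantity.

In direct form, Qs = 430.25 + 0.25P.
The tax drives a wedge P_b - P_s = 77. Substituting P_s = P_b - 77 into supply: Qs = 411 + 0.25P_b.
Market clearing requires 713.5 - 0.3P_b = 411 + 0.25P_b; hence 302.5 = 0.55P_b and P_b = 550.
So P_s = 473 and the quantity traded is Q = 713.5 - 0.3(550) = 548.5.

P_b = 550, P_s = 473, Q = 548.5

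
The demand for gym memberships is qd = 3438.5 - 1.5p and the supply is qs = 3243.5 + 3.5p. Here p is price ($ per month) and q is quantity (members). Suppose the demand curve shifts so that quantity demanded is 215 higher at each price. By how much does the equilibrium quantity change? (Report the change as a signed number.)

The market clears where 3438.5 - 1.5p = 3243.5 + 3.5p. Rearranging, 5p = 195, hence p* = 39.
Substitute back: q* = 3438.5 - 1.5(39) = 3380.
After the shift, demand is qd = 3653.5 - 1.5p.
Re-solving, 5p = 410 gives p = 82 and q = 3530.5.
Δq = 3530.5 - 3380 = 150.5.

Δq = 150.5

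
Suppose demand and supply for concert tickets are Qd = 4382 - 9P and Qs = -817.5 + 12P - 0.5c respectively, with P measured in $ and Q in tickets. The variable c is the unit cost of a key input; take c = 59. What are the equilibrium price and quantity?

With c = 59, supply is Qs = -847 + 12P.
Set Qd = Qs: 4382 - 9P = -847 + 12P, so 5229 = 21P and P* = 249.
From the demand curve, Q* = 4382 - 9(249) = 2141.

P* = 249, Q* = 2141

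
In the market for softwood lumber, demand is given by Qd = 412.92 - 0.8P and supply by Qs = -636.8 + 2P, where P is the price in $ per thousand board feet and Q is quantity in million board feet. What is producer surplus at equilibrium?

The market clears where 412.92 - 0.8P = -636.8 + 2P. Rearranging, 2.8P = 1049.72, hence P* = 374.9.
Plugging P* into demand: Q* = 412.92 - 0.8(374.9) = 113.
Supply choke price (Qs = 0): P = 318.4. Producer surplus = ½ × (374.9 - 318.4) × 113 = 3192.25.

Producer surplus = 3192.25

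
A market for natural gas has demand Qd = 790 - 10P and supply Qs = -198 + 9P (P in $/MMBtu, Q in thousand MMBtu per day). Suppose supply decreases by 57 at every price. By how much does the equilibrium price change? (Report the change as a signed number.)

ΔP = 3

Equating demand and supply, 790 - 10P = -198 + 9P gives 19P = 988, so P* = 52.
Substitute back: Q* = 790 - 10(52) = 270.
After the shift, supply is Qs = -255 + 9P.
New equilibrium: 1045 = 19P, so P = 55 and Q = 240.
ΔP = 55 - 52 = 3.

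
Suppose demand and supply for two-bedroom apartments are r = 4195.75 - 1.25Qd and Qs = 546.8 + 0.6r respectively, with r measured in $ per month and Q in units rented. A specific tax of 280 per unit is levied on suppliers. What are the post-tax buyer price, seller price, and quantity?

r_b = 2127, r_s = 1847, Q = 1655

Rewriting in direct form: Qd = 3356.6 - 0.8r.
Suppliers keep r_s = r_b - 280 per unit, so supply in terms of the buyer price is Qs = 378.8 + 0.6r_b.
Equate demand and the shifted supply: 3356.6 - 0.8r_b = 378.8 + 0.6r_b, giving 1.4r_b = 2977.8, so r_b = 2127.
Then r_s = 2127 - 280 = 1847 and Q = 3356.6 - 0.8(2127) = 1655.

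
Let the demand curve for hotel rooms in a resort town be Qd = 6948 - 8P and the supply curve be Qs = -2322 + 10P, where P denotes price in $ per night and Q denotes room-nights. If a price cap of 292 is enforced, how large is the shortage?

Shortage = 4014

With P fixed at 292, quantity demanded is 4612 and quantity supplied is 598.
Shortage = Qd - Qs = 4612 - 598 = 4014.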